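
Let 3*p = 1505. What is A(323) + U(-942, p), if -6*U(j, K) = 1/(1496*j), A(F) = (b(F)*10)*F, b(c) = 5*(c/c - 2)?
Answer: -136554580799/8455392 ≈ -16150.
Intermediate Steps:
p = 1505/3 (p = (⅓)*1505 = 1505/3 ≈ 501.67)
b(c) = -5 (b(c) = 5*(1 - 2) = 5*(-1) = -5)
A(F) = -50*F (A(F) = (-5*10)*F = -50*F)
U(j, K) = -1/(8976*j) (U(j, K) = -1/(6*1496*j) = -1/(8976*j))
A(323) + U(-942, p) = -50*323 - 1/8976/(-942) = -16150 - 1/8976*(-1/942) = -16150 + 1/8455392 = -136554580799/8455392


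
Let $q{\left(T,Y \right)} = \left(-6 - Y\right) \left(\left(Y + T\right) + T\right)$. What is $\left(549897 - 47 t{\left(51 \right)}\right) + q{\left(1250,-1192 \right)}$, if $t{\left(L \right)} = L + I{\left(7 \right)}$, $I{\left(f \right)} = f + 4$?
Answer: $2098271$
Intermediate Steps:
$I{\left(f \right)} = 4 + f$
$t{\left(L \right)} = 11 + L$ ($t{\left(L \right)} = L + \left(4 + 7\right) = L + 11 = 11 + L$)
$q{\left(T,Y \right)} = \left(-6 - Y\right) \left(Y + 2 T\right)$ ($q{\left(T,Y \right)} = \left(-6 - Y\right) \left(\left(T + Y\right) + T\right) = \left(-6 - Y\right) \left(Y + 2 T\right)$)
$\left(549897 - 47 t{\left(51 \right)}\right) + q{\left(1250,-1192 \right)} = \left(549897 - 47 \left(11 + 51\right)\right) - \left(1428712 - 2980000\right) = \left(549897 - 2914\right) + \left(\left(-1\right) 1420864 - 15000 + 7152 + 2980000\right) = \left(549897 - 2914\right) + \left(-1420864 - 15000 + 7152 + 2980000\right) = 546983 + 1551288 = 2098271$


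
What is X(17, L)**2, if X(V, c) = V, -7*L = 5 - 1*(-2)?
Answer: 289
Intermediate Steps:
L = -1 (L = -(5 - 1*(-2))/7 = -(5 + 2)/7 = -1/7*7 = -1)
X(17, L)**2 = 17**2 = 289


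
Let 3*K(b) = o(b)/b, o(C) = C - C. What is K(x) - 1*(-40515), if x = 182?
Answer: 40515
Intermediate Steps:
o(C) = 0
K(b) = 0 (K(b) = (0/b)/3 = (⅓)*0 = 0)
K(x) - 1*(-40515) = 0 - 1*(-40515) = 0 + 40515 = 40515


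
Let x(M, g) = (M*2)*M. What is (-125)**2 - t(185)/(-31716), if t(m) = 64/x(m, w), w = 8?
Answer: 4240156640633/271370025 ≈ 15625.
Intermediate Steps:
x(M, g) = 2*M**2 (x(M, g) = (2*M)*M = 2*M**2)
t(m) = 32/m**2 (t(m) = 64/((2*m**2)) = 64*(1/(2*m**2)) = 32/m**2)
(-125)**2 - t(185)/(-31716) = (-125)**2 - 32/185**2/(-31716) = 15625 - 32*(1/34225)*(-1)/31716 = 15625 - 32*(-1)/(34225*31716) = 15625 - 1*(-8/271370025) = 15625 + 8/271370025 = 4240156640633/271370025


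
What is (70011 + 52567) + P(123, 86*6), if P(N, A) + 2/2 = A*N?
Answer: 186045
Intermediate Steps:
P(N, A) = -1 + A*N
(70011 + 52567) + P(123, 86*6) = (70011 + 52567) + (-1 + (86*6)*123) = 122578 + (-1 + 516*123) = 122578 + (-1 + 63468) = 122578 + 63467 = 186045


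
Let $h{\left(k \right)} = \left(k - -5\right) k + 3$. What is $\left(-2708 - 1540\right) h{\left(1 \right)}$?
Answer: $-38232$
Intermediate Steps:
$h{\left(k \right)} = 3 + k \left(5 + k\right)$ ($h{\left(k \right)} = \left(k + 5\right) k + 3 = \left(5 + k\right) k + 3 = k \left(5 + k\right) + 3 = 3 + k \left(5 + k\right)$)
$\left(-2708 - 1540\right) h{\left(1 \right)} = \left(-2708 - 1540\right) \left(3 + 1^{2} + 5 \cdot 1\right) = - 4248 \left(3 + 1 + 5\right) = \left(-4248\right) 9 = -38232$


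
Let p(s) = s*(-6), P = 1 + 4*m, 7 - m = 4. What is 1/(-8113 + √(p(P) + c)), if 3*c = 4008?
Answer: -8113/65819511 - √1258/65819511 ≈ -0.00012380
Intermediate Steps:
c = 1336 (c = (⅓)*4008 = 1336)
m = 3 (m = 7 - 1*4 = 7 - 4 = 3)
P = 13 (P = 1 + 4*3 = 1 + 12 = 13)
p(s) = -6*s
1/(-8113 + √(p(P) + c)) = 1/(-8113 + √(-6*13 + 1336)) = 1/(-8113 + √(-78 + 1336)) = 1/(-8113 + √1258)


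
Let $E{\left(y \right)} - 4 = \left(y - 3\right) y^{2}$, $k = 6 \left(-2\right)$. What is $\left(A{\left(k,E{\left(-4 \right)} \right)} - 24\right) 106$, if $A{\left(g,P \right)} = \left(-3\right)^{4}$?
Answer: $6042$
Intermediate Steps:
$k = -12$
$E{\left(y \right)} = 4 + y^{2} \left(-3 + y\right)$ ($E{\left(y \right)} = 4 + \left(y - 3\right) y^{2} = 4 + \left(-3 + y\right) y^{2} = 4 + y^{2} \left(-3 + y\right)$)
$A{\left(g,P \right)} = 81$
$\left(A{\left(k,E{\left(-4 \right)} \right)} - 24\right) 106 = \left(81 - 24\right) 106 = 57 \cdot 106 = 6042$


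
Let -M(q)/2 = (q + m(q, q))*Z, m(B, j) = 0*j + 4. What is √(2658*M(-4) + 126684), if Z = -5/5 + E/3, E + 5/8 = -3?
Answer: 18*√391 ≈ 355.93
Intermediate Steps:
E = -29/8 (E = -5/8 - 3 = -29/8 ≈ -3.6250)
m(B, j) = 4 (m(B, j) = 0 + 4 = 4)
Z = -53/24 (Z = -5/5 - 29/8/3 = -5*⅕ - 29/8*⅓ = -1 - 29/24 = -53/24 ≈ -2.2083)
M(q) = 53/3 + 53*q/12 (M(q) = -2*(q + 4)*(-53)/24 = -2*(4 + q)*(-53)/24 = -2*(-53/6 - 53*q/24) = 53/3 + 53*q/12)
√(2658*M(-4) + 126684) = √(2658*(53/3 + (53/12)*(-4)) + 126684) = √(2658*(53/3 - 53/3) + 126684) = √(2658*0 + 126684) = √(0 + 126684) = √126684 = 18*√391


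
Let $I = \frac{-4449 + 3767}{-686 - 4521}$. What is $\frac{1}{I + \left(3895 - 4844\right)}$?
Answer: $- \frac{5207}{4940761} \approx -0.0010539$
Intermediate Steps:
$I = \frac{682}{5207}$ ($I = - \frac{682}{-5207} = \left(-682\right) \left(- \frac{1}{5207}\right) = \frac{682}{5207} \approx 0.13098$)
$\frac{1}{I + \left(3895 - 4844\right)} = \frac{1}{\frac{682}{5207} + \left(3895 - 4844\right)} = \frac{1}{\frac{682}{5207} - 949} = \frac{1}{- \frac{4940761}{5207}} = - \frac{5207}{4940761}$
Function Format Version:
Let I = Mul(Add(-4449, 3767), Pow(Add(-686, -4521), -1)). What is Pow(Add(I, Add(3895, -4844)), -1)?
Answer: Rational(-5207, 4940761) ≈ -0.0010539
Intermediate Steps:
I = Rational(682, 5207) (I = Mul(-682, Pow(-5207, -1)) = Mul(-682, Rational(-1, 5207)) = Rational(682, 5207) ≈ 0.13098)
Pow(Add(I, Add(3895, -4844)), -1) = Pow(Add(Rational(682, 5207), Add(3895, -4844)), -1) = Pow(Add(Rational(682, 5207), -949), -1) = Pow(Rational(-4940761, 5207), -1) = Rational(-5207, 4940761)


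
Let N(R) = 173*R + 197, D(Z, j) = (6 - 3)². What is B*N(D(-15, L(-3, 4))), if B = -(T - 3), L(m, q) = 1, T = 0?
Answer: 5262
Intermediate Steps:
D(Z, j) = 9 (D(Z, j) = 3² = 9)
N(R) = 197 + 173*R
B = 3 (B = -(0 - 3) = -1*(-3) = 3)
B*N(D(-15, L(-3, 4))) = 3*(197 + 173*9) = 3*(197 + 1557) = 3*1754 = 5262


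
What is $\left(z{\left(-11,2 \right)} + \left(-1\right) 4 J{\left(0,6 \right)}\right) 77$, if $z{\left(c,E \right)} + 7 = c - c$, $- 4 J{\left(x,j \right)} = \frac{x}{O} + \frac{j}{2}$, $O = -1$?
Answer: $-308$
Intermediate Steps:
$J{\left(x,j \right)} = - \frac{j}{8} + \frac{x}{4}$ ($J{\left(x,j \right)} = - \frac{\frac{x}{-1} + \frac{j}{2}}{4} = - \frac{x \left(-1\right) + j \frac{1}{2}}{4} = - \frac{- x + \frac{j}{2}}{4} = - \frac{\frac{j}{2} - x}{4} = - \frac{j}{8} + \frac{x}{4}$)
$z{\left(c,E \right)} = -7$ ($z{\left(c,E \right)} = -7 + \left(c - c\right) = -7 + 0 = -7$)
$\left(z{\left(-11,2 \right)} + \left(-1\right) 4 J{\left(0,6 \right)}\right) 77 = \left(-7 + \left(-1\right) 4 \left(\left(- \frac{1}{8}\right) 6 + \frac{1}{4} \cdot 0\right)\right) 77 = \left(-7 - 4 \left(- \frac{3}{4} + 0\right)\right) 77 = \left(-7 - -3\right) 77 = \left(-7 + 3\right) 77 = \left(-4\right) 77 = -308$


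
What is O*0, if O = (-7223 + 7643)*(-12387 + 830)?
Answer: 0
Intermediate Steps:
O = -4853940 (O = 420*(-11557) = -4853940)
O*0 = -4853940*0 = 0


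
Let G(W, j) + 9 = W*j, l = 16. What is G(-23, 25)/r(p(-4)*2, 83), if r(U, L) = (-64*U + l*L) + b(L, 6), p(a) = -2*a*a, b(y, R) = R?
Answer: -292/2715 ≈ -0.10755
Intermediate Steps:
G(W, j) = -9 + W*j
p(a) = -2*a²
r(U, L) = 6 - 64*U + 16*L (r(U, L) = (-64*U + 16*L) + 6 = 6 - 64*U + 16*L)
G(-23, 25)/r(p(-4)*2, 83) = (-9 - 23*25)/(6 - 64*(-2*(-4)²)*2 + 16*83) = (-9 - 575)/(6 - 64*(-2*16)*2 + 1328) = -584/(6 - (-2048)*2 + 1328) = -584/(6 - 64*(-64) + 1328) = -584/(6 + 4096 + 1328) = -584/5430 = -584*1/5430 = -292/2715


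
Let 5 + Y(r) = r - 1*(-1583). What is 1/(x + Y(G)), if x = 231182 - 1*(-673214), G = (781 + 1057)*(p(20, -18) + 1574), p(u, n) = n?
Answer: 1/3765902 ≈ 2.6554e-7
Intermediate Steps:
G = 2859928 (G = (781 + 1057)*(-18 + 1574) = 1838*1556 = 2859928)
Y(r) = 1578 + r (Y(r) = -5 + (r - 1*(-1583)) = -5 + (r + 1583) = -5 + (1583 + r) = 1578 + r)
x = 904396 (x = 231182 + 673214 = 904396)
1/(x + Y(G)) = 1/(904396 + (1578 + 2859928)) = 1/(904396 + 2861506) = 1/3765902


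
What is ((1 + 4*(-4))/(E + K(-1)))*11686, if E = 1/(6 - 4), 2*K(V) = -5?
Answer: 87645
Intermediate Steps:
K(V) = -5/2 (K(V) = (½)*(-5) = -5/2)
E = ½ (E = 1/2 = ½ ≈ 0.50000)
((1 + 4*(-4))/(E + K(-1)))*11686 = ((1 + 4*(-4))/(½ - 5/2))*11686 = ((1 - 16)/(-2))*11686 = -15*(-½)*11686 = (15/2)*11686 = 87645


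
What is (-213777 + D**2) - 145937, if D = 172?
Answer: -330130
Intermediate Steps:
(-213777 + D**2) - 145937 = (-213777 + 172**2) - 145937 = (-213777 + 29584) - 145937 = -184193 - 145937 = -330130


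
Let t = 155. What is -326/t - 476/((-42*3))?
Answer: 2336/1395 ≈ 1.6746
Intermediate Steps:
-326/t - 476/((-42*3)) = -326/155 - 476/((-42*3)) = -326*1/155 - 476/(-126) = -326/155 - 476*(-1/126) = -326/155 + 34/9 = 2336/1395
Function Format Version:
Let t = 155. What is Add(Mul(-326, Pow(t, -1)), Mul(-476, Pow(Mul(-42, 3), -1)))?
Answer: Rational(2336, 1395) ≈ 1.6746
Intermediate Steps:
Add(Mul(-326, Pow(t, -1)), Mul(-476, Pow(Mul(-42, 3), -1))) = Add(Mul(-326, Pow(155, -1)), Mul(-476, Pow(Mul(-42, 3), -1))) = Add(Mul(-326, Rational(1, 155)), Mul(-476, Pow(-126, -1))) = Add(Rational(-326, 155), Mul(-476, Rational(-1, 126))) = Add(Rational(-326, 155), Rational(34, 9)) = Rational(2336, 1395)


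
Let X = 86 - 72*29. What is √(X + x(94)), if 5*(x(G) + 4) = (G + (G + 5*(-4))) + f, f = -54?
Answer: 2*I*√12395/5 ≈ 44.533*I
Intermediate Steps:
X = -2002 (X = 86 - 2088 = -2002)
x(G) = -94/5 + 2*G/5 (x(G) = -4 + ((G + (G + 5*(-4))) - 54)/5 = -4 + ((G + (G - 20)) - 54)/5 = -4 + ((G + (-20 + G)) - 54)/5 = -4 + ((-20 + 2*G) - 54)/5 = -4 + (-74 + 2*G)/5 = -4 + (-74/5 + 2*G/5) = -94/5 + 2*G/5)
√(X + x(94)) = √(-2002 + (-94/5 + (⅖)*94)) = √(-2002 + (-94/5 + 188/5)) = √(-2002 + 94/5) = √(-9916/5) = 2*I*√12395/5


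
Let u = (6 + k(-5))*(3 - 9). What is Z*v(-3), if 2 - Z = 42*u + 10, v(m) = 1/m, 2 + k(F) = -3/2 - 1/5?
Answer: -2858/15 ≈ -190.53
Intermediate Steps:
k(F) = -37/10 (k(F) = -2 + (-3/2 - 1/5) = -2 + (-3*½ - 1*⅕) = -2 + (-3/2 - ⅕) = -2 - 17/10 = -37/10)
u = -69/5 (u = (6 - 37/10)*(3 - 9) = (23/10)*(-6) = -69/5 ≈ -13.800)
Z = 2858/5 (Z = 2 - (42*(-69/5) + 10) = 2 - (-2898/5 + 10) = 2 - 1*(-2848/5) = 2 + 2848/5 = 2858/5 ≈ 571.60)
Z*v(-3) = (2858/5)/(-3) = (2858/5)*(-⅓) = -2858/15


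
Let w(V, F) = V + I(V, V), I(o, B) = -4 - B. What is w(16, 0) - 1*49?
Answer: -53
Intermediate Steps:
w(V, F) = -4 (w(V, F) = V + (-4 - V) = -4)
w(16, 0) - 1*49 = -4 - 1*49 = -4 - 49 = -53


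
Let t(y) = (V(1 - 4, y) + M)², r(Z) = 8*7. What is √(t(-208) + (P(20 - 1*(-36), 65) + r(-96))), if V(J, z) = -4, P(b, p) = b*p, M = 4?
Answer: 4*√231 ≈ 60.795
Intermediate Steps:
r(Z) = 56
t(y) = 0 (t(y) = (-4 + 4)² = 0² = 0)
√(t(-208) + (P(20 - 1*(-36), 65) + r(-96))) = √(0 + ((20 - 1*(-36))*65 + 56)) = √(0 + ((20 + 36)*65 + 56)) = √(0 + (56*65 + 56)) = √(0 + (3640 + 56)) = √(0 + 3696) = √3696 = 4*√231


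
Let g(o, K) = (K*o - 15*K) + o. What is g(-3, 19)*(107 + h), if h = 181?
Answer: -99360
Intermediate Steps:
g(o, K) = o - 15*K + K*o (g(o, K) = (-15*K + K*o) + o = o - 15*K + K*o)
g(-3, 19)*(107 + h) = (-3 - 15*19 + 19*(-3))*(107 + 181) = (-3 - 285 - 57)*288 = -345*288 = -99360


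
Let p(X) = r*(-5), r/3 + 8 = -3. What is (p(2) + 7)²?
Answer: 29584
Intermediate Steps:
r = -33 (r = -24 + 3*(-3) = -24 - 9 = -33)
p(X) = 165 (p(X) = -33*(-5) = 165)
(p(2) + 7)² = (165 + 7)² = 172² = 29584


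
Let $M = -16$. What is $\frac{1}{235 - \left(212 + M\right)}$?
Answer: $\frac{1}{39} \approx 0.025641$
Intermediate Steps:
$\frac{1}{235 - \left(212 + M\right)} = \frac{1}{235 - \left(212 - 16\right)} = \frac{1}{235 - 196} = \frac{1}{39}$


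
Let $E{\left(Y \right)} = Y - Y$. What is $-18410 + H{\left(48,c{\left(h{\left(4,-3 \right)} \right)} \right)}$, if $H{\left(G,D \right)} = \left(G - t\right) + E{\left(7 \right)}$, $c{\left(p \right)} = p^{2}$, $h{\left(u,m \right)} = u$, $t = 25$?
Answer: $-18387$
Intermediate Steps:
$E{\left(Y \right)} = 0$
$H{\left(G,D \right)} = -25 + G$ ($H{\left(G,D \right)} = \left(G - 25\right) + 0 = \left(-25 + G\right) + 0 = -25 + G$)
$-18410 + H{\left(48,c{\left(h{\left(4,-3 \right)} \right)} \right)} = -18410 + \left(-25 + 48\right) = -18410 + 23 = -18387$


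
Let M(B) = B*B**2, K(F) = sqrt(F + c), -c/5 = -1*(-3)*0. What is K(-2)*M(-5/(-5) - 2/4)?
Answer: I*sqrt(2)/8 ≈ 0.17678*I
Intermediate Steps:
c = 0 (c = -5*(-1*(-3))*0 = -15*0 = -5*0 = 0)
K(F) = sqrt(F) (K(F) = sqrt(F + 0) = sqrt(F))
M(B) = B**3
K(-2)*M(-5/(-5) - 2/4) = sqrt(-2)*(-5/(-5) - 2/4)**3 = (I*sqrt(2))*(-5*(-1/5) - 2*1/4)**3 = (I*sqrt(2))*(1 - 1/2)**3 = (I*sqrt(2))*(1/2)**3 = (I*sqrt(2))*(1/8) = I*sqrt(2)/8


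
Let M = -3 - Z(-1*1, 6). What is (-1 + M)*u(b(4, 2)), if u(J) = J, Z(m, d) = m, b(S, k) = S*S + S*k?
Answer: -72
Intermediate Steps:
b(S, k) = S² + S*k
M = -2 (M = -3 - (-1) = -3 - 1*(-1) = -3 + 1 = -2)
(-1 + M)*u(b(4, 2)) = (-1 - 2)*(4*(4 + 2)) = -12*6 = -3*24 = -72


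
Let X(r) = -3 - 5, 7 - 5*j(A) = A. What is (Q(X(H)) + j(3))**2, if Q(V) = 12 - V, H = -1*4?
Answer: 10816/25 ≈ 432.64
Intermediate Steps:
j(A) = 7/5 - A/5
H = -4
X(r) = -8
(Q(X(H)) + j(3))**2 = ((12 - 1*(-8)) + (7/5 - 1/5*3))**2 = ((12 + 8) + (7/5 - 3/5))**2 = (20 + 4/5)**2 = (104/5)**2 = 10816/25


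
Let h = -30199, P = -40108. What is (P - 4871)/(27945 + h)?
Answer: 44979/2254 ≈ 19.955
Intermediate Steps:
(P - 4871)/(27945 + h) = (-40108 - 4871)/(27945 - 30199) = -44979/(-2254) = -44979*(-1/2254) = 44979/2254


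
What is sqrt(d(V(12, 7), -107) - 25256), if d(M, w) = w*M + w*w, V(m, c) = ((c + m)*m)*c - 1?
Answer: 2*I*sqrt(46118) ≈ 429.5*I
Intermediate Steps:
V(m, c) = -1 + c*m*(c + m) (V(m, c) = (m*(c + m))*c - 1 = c*m*(c + m) - 1 = -1 + c*m*(c + m))
d(M, w) = w**2 + M*w (d(M, w) = M*w + w**2 = w**2 + M*w)
sqrt(d(V(12, 7), -107) - 25256) = sqrt(-107*((-1 + 7*12**2 + 12*7**2) - 107) - 25256) = sqrt(-107*((-1 + 7*144 + 12*49) - 107) - 25256) = sqrt(-107*((-1 + 1008 + 588) - 107) - 25256) = sqrt(-107*(1595 - 107) - 25256) = sqrt(-107*1488 - 25256) = sqrt(-159216 - 25256) = sqrt(-184472) = 2*I*sqrt(46118)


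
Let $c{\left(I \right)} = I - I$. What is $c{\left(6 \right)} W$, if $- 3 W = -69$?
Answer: $0$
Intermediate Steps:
$W = 23$ ($W = \left(- \frac{1}{3}\right) \left(-69\right) = 23$)
$c{\left(I \right)} = 0$
$c{\left(6 \right)} W = 0 \cdot 23 = 0$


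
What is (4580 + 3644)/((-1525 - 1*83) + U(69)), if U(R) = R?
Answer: -8224/1539 ≈ -5.3437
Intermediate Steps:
(4580 + 3644)/((-1525 - 1*83) + U(69)) = (4580 + 3644)/((-1525 - 1*83) + 69) = 8224/((-1525 - 83) + 69) = 8224/(-1608 + 69) = 8224/(-1539) = 8224*(-1/1539) = -8224/1539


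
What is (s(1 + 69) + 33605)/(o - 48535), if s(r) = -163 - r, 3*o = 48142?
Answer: -100116/97463 ≈ -1.0272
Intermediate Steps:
o = 48142/3 (o = (⅓)*48142 = 48142/3 ≈ 16047.)
(s(1 + 69) + 33605)/(o - 48535) = ((-163 - (1 + 69)) + 33605)/(48142/3 - 48535) = ((-163 - 1*70) + 33605)/(-97463/3) = ((-163 - 70) + 33605)*(-3/97463) = (-233 + 33605)*(-3/97463) = 33372*(-3/97463) = -100116/97463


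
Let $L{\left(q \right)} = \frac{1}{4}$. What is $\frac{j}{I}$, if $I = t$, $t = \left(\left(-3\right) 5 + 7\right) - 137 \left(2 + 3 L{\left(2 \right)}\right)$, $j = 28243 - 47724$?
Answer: $\frac{77924}{1539} \approx 50.633$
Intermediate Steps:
$L{\left(q \right)} = \frac{1}{4}$
$j = -19481$ ($j = 28243 - 47724 = -19481$)
$t = - \frac{1539}{4}$ ($t = \left(\left(-3\right) 5 + 7\right) - 137 \left(2 + 3 \cdot \frac{1}{4}\right) = \left(-15 + 7\right) - 137 \left(2 + \frac{3}{4}\right) = -8 - \frac{1507}{4} = - \frac{1539}{4} \approx -384.75$)
$I = - \frac{1539}{4} \approx -384.75$
$\frac{j}{I} = - \frac{19481}{- \frac{1539}{4}} = \left(-19481\right) \left(- \frac{4}{1539}\right) = \frac{77924}{1539}$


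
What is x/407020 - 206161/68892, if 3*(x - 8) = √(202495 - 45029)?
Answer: -20977774771/7010105460 + √157466/1221060 ≈ -2.9922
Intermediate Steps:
x = 8 + √157466/3 (x = 8 + √(202495 - 45029)/3 = 8 + √157466/3 ≈ 140.27)
x/407020 - 206161/68892 = (8 + √157466/3)/407020 - 206161/68892 = (8 + √157466/3)*(1/407020) - 206161*1/68892 = (2/101755 + √157466/1221060) - 206161/68892 = -20977774771/7010105460 + √157466/1221060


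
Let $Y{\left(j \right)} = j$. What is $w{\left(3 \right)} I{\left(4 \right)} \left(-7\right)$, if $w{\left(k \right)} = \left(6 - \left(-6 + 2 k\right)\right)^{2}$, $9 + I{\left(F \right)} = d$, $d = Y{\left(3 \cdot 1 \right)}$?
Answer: $1512$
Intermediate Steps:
$d = 3$ ($d = 3 \cdot 1 = 3$)
$I{\left(F \right)} = -6$ ($I{\left(F \right)} = -9 + 3 = -6$)
$w{\left(k \right)} = \left(12 - 2 k\right)^{2}$
$w{\left(3 \right)} I{\left(4 \right)} \left(-7\right) = 4 \left(-6 + 3\right)^{2} \left(-6\right) \left(-7\right) = 4 \left(-3\right)^{2} \left(-6\right) \left(-7\right) = 4 \cdot 9 \left(-6\right) \left(-7\right) = 36 \left(-6\right) \left(-7\right) = \left(-216\right) \left(-7\right) = 1512$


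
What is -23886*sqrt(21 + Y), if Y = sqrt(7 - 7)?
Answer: -23886*sqrt(21) ≈ -1.0946e+5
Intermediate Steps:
Y = 0 (Y = sqrt(0) = 0)
-23886*sqrt(21 + Y) = -23886*sqrt(21 + 0) = -23886*sqrt(21)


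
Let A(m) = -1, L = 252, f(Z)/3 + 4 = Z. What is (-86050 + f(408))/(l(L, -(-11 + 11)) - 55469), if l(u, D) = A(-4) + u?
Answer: 42419/27609 ≈ 1.5364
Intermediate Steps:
f(Z) = -12 + 3*Z
l(u, D) = -1 + u
(-86050 + f(408))/(l(L, -(-11 + 11)) - 55469) = (-86050 + (-12 + 3*408))/((-1 + 252) - 55469) = (-86050 + (-12 + 1224))/(251 - 55469) = (-86050 + 1212)/(-55218) = -84838*(-1/55218) = 42419/27609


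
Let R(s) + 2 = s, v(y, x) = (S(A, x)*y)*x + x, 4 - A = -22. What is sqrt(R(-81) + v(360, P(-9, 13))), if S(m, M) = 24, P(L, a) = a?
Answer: 5*sqrt(4490) ≈ 335.04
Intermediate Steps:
A = 26 (A = 4 - 1*(-22) = 4 + 22 = 26)
v(y, x) = x + 24*x*y (v(y, x) = (24*y)*x + x = 24*x*y + x = x + 24*x*y)
R(s) = -2 + s
sqrt(R(-81) + v(360, P(-9, 13))) = sqrt((-2 - 81) + 13*(1 + 24*360)) = sqrt(-83 + 13*(1 + 8640)) = sqrt(-83 + 13*8641) = sqrt(-83 + 112333) = sqrt(112250) = 5*sqrt(4490)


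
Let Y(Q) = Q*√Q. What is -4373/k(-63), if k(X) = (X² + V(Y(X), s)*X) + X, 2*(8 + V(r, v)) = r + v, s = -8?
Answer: -1294408/17132913 + 26238*I*√7/271951 ≈ -0.075551 + 0.25526*I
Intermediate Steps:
Y(Q) = Q^(3/2)
V(r, v) = -8 + r/2 + v/2 (V(r, v) = -8 + (r + v)/2 = -8 + (r/2 + v/2) = -8 + r/2 + v/2)
k(X) = X + X² + X*(-12 + X^(3/2)/2) (k(X) = (X² + (-8 + X^(3/2)/2 + (½)*(-8))*X) + X = (X² + (-8 + X^(3/2)/2 - 4)*X) + X = (X² + (-12 + X^(3/2)/2)*X) + X = (X² + X*(-12 + X^(3/2)/2)) + X = X + X² + X*(-12 + X^(3/2)/2))
-4373/k(-63) = -4373*(-2/(63*(-22 + (-63)^(3/2) + 2*(-63)))) = -4373*(-2/(63*(-22 - 189*I*√7 - 126))) = -4373*(-2/(63*(-148 - 189*I*√7))) = -4373/(4662 + 11907*I*√7/2)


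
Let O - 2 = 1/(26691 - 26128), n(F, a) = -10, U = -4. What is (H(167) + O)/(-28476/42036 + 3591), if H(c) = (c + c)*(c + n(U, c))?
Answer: 915235351/62661900 ≈ 14.606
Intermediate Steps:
O = 1127/563 (O = 2 + 1/(26691 - 26128) = 2 + 1/563 = 1127/563 ≈ 2.0018)
H(c) = 2*c*(-10 + c) (H(c) = (c + c)*(c - 10) = (2*c)*(-10 + c) = 2*c*(-10 + c))
(H(167) + O)/(-28476/42036 + 3591) = (2*167*(-10 + 167) + 1127/563)/(-28476/42036 + 3591) = (2*167*157 + 1127/563)/(-28476*1/42036 + 3591) = (52438 + 1127/563)/(-21/31 + 3591) = 29523721/(563*(111300/31)) = (29523721/563)*(31/111300) = 915235351/62661900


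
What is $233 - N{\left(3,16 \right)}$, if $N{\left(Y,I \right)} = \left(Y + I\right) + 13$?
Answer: $201$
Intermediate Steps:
$N{\left(Y,I \right)} = 13 + I + Y$ ($N{\left(Y,I \right)} = \left(I + Y\right) + 13 = 13 + I + Y$)
$233 - N{\left(3,16 \right)} = 233 - \left(13 + 16 + 3\right) = 233 - 32 = 201$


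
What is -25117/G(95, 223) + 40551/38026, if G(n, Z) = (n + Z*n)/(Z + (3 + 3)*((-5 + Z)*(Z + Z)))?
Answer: -278693171047271/404596640 ≈ -6.8882e+5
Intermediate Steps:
G(n, Z) = (n + Z*n)/(Z + 12*Z*(-5 + Z)) (G(n, Z) = (n + Z*n)/(Z + 6*((-5 + Z)*(2*Z))) = (n + Z*n)/(Z + 6*(2*Z*(-5 + Z))) = (n + Z*n)/(Z + 12*Z*(-5 + Z)))
-25117/G(95, 223) + 40551/38026 = -25117*223*(-59 + 12*223)/(95*(1 + 223)) + 40551/38026 = -25117/(95*(1/223)*224/(-59 + 2676)) + 40551*(1/38026) = -25117/(95*(1/223)*224/2617) + 40551/38026 = -25117/(95*(1/223)*(1/2617)*224) + 40551/38026 = -25117/21280/583591 + 40551/38026 = -25117*583591/21280 + 40551/38026 = -14658055147/21280 + 40551/38026 = -278693171047271/404596640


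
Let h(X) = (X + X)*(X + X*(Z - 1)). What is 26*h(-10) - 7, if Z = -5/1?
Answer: -26007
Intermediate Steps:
Z = -5 (Z = -5*1 = -5)
h(X) = -10*X² (h(X) = (X + X)*(X + X*(-5 - 1)) = (2*X)*(X + X*(-6)) = (2*X)*(X - 6*X) = (2*X)*(-5*X) = -10*X²)
26*h(-10) - 7 = 26*(-10*(-10)²) - 7 = 26*(-10*100) - 7 = 26*(-1000) - 7 = -26000 - 7 = -26007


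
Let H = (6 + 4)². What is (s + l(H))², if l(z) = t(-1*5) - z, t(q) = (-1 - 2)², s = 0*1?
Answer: 8281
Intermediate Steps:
s = 0
t(q) = 9 (t(q) = (-3)² = 9)
H = 100 (H = 10² = 100)
l(z) = 9 - z
(s + l(H))² = (0 + (9 - 1*100))² = (0 + (9 - 100))² = (0 - 91)² = (-91)² = 8281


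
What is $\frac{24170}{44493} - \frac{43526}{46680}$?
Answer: $- \frac{44908151}{115385180} \approx -0.3892$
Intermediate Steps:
$\frac{24170}{44493} - \frac{43526}{46680} = 24170 \cdot \frac{1}{44493} - \frac{21763}{23340} = \frac{24170}{44493} - \frac{21763}{23340} = - \frac{44908151}{115385180}$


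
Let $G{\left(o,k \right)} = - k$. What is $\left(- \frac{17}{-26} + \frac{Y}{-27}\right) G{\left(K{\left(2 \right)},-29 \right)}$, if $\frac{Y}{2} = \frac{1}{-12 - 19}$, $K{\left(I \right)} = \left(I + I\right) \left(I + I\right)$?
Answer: $\frac{414149}{21762} \approx 19.031$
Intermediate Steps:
$K{\left(I \right)} = 4 I^{2}$ ($K{\left(I \right)} = 2 I 2 I = 4 I^{2}$)
$Y = - \frac{2}{31}$ ($Y = \frac{2}{-12 - 19} = \frac{2}{-31} = 2 \left(- \frac{1}{31}\right) = - \frac{2}{31} \approx -0.064516$)
$\left(- \frac{17}{-26} + \frac{Y}{-27}\right) G{\left(K{\left(2 \right)},-29 \right)} = \left(- \frac{17}{-26} - \frac{2}{31 \left(-27\right)}\right) \left(\left(-1\right) \left(-29\right)\right) = \left(\left(-17\right) \left(- \frac{1}{26}\right) - - \frac{2}{837}\right) 29 = \left(\frac{17}{26} + \frac{2}{837}\right) 29 = \frac{14281}{21762} \cdot 29 = \frac{414149}{21762}$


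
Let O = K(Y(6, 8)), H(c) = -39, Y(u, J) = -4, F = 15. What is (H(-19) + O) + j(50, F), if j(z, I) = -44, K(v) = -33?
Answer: -116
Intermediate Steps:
O = -33
(H(-19) + O) + j(50, F) = (-39 - 33) - 44 = -72 - 44 = -116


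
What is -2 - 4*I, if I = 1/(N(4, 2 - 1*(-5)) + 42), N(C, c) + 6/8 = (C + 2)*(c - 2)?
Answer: -586/285 ≈ -2.0561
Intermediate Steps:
N(C, c) = -3/4 + (-2 + c)*(2 + C) (N(C, c) = -3/4 + (C + 2)*(c - 2) = -3/4 + (2 + C)*(-2 + c) = -3/4 + (-2 + c)*(2 + C))
I = 4/285 (I = 1/((-19/4 - 2*4 + 2*(2 - 1*(-5)) + 4*(2 - 1*(-5))) + 42) = 1/((-19/4 - 8 + 2*(2 + 5) + 4*(2 + 5)) + 42) = 1/((-19/4 - 8 + 2*7 + 4*7) + 42) = 1/((-19/4 - 8 + 14 + 28) + 42) = 1/(117/4 + 42) = 1/(285/4) = 4/285 ≈ 0.014035)
-2 - 4*I = -2 - 4*4/285 = -2 - 16/285 = -586/285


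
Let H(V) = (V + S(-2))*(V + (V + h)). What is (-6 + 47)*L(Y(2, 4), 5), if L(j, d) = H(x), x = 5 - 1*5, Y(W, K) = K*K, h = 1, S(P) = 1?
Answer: 41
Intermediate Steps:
Y(W, K) = K²
x = 0 (x = 5 - 5 = 0)
H(V) = (1 + V)*(1 + 2*V) (H(V) = (V + 1)*(V + (V + 1)) = (1 + V)*(V + (1 + V)) = (1 + V)*(1 + 2*V))
L(j, d) = 1 (L(j, d) = 1 + 2*0² + 3*0 = 1 + 2*0 + 0 = 1 + 0 + 0 = 1)
(-6 + 47)*L(Y(2, 4), 5) = (-6 + 47)*1 = 41*1 = 41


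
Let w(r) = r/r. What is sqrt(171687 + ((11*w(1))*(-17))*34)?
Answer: sqrt(165329) ≈ 406.61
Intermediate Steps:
w(r) = 1
sqrt(171687 + ((11*w(1))*(-17))*34) = sqrt(171687 + ((11*1)*(-17))*34) = sqrt(171687 + (11*(-17))*34) = sqrt(171687 - 187*34) = sqrt(171687 - 6358) = sqrt(165329)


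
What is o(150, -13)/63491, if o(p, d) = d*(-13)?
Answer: 169/63491 ≈ 0.0026618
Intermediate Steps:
o(p, d) = -13*d
o(150, -13)/63491 = -13*(-13)/63491 = 169*(1/63491) = 169/63491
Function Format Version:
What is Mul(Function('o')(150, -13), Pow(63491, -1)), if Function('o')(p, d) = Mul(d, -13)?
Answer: Rational(169, 63491) ≈ 0.0026618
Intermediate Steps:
Function('o')(p, d) = Mul(-13, d)
Mul(Function('o')(150, -13), Pow(63491, -1)) = Mul(Mul(-13, -13), Pow(63491, -1)) = Mul(169, Rational(1, 63491)) = Rational(169, 63491)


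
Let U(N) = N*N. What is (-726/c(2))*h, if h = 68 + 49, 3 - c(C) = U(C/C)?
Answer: -42471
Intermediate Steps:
U(N) = N**2
c(C) = 2 (c(C) = 3 - (C/C)**2 = 3 - 1*1**2 = 3 - 1*1 = 3 - 1 = 2)
h = 117
(-726/c(2))*h = -726/2*117 = -726*1/2*117 = -363*117 = -42471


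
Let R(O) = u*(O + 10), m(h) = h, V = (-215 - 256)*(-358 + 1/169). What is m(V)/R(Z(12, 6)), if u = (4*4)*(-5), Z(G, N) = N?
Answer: -28495971/216320 ≈ -131.73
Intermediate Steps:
V = 28495971/169 (V = -471*(-358 + 1/169) = -471*(-60501/169) = 28495971/169 ≈ 1.6862e+5)
u = -80 (u = 16*(-5) = -80)
R(O) = -800 - 80*O (R(O) = -80*(O + 10) = -80*(10 + O) = -800 - 80*O)
m(V)/R(Z(12, 6)) = 28495971/(169*(-800 - 80*6)) = 28495971/(169*(-800 - 480)) = (28495971/169)/(-1280) = (28495971/169)*(-1/1280) = -28495971/216320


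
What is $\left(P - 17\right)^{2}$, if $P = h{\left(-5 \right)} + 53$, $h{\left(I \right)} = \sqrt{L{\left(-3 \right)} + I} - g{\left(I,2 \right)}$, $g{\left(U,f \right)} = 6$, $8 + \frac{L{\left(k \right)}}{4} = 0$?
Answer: $\left(30 + i \sqrt{37}\right)^{2} \approx 863.0 + 364.97 i$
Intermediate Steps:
$L{\left(k \right)} = -32$ ($L{\left(k \right)} = -32 + 4 \cdot 0 = -32 + 0 = -32$)
$h{\left(I \right)} = -6 + \sqrt{-32 + I}$ ($h{\left(I \right)} = \sqrt{-32 + I} - 6 = -6 + \sqrt{-32 + I}$)
$P = 47 + i \sqrt{37}$ ($P = \left(-6 + \sqrt{-32 - 5}\right) + 53 = \left(-6 + \sqrt{-37}\right) + 53 = \left(-6 + i \sqrt{37}\right) + 53 = 47 + i \sqrt{37} \approx 47.0 + 6.0828 i$)
$\left(P - 17\right)^{2} = \left(\left(47 + i \sqrt{37}\right) - 17\right)^{2} = \left(30 + i \sqrt{37}\right)^{2}$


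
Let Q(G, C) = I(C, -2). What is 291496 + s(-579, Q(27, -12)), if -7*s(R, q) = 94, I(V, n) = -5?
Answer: 2040378/7 ≈ 2.9148e+5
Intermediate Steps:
Q(G, C) = -5
s(R, q) = -94/7 (s(R, q) = -1/7*94 = -94/7)
291496 + s(-579, Q(27, -12)) = 291496 - 94/7 = 2040378/7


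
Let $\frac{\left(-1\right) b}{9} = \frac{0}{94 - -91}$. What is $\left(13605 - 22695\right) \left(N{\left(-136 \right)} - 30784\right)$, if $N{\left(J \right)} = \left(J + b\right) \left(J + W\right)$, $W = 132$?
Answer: $274881600$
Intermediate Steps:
$b = 0$ ($b = - 9 \frac{0}{94 - -91} = - 9 \frac{0}{94 + 91} = - 9 \cdot \frac{0}{185} = - 9 \cdot 0 \cdot \frac{1}{185} = \left(-9\right) 0 = 0$)
$N{\left(J \right)} = J \left(132 + J\right)$ ($N{\left(J \right)} = \left(J + 0\right) \left(J + 132\right) = J \left(132 + J\right)$)
$\left(13605 - 22695\right) \left(N{\left(-136 \right)} - 30784\right) = \left(13605 - 22695\right) \left(- 136 \left(132 - 136\right) - 30784\right) = - 9090 \left(\left(-136\right) \left(-4\right) - 30784\right) = - 9090 \left(544 - 30784\right) = \left(-9090\right) \left(-30240\right) = 274881600$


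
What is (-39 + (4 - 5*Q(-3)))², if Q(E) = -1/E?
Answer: 12100/9 ≈ 1344.4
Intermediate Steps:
(-39 + (4 - 5*Q(-3)))² = (-39 + (4 - (-5)/(-3)))² = (-39 + (4 - (-5)*(-1)/3))² = (-39 + (4 - 5*⅓))² = (-39 + (4 - 5/3))² = (-39 + 7/3)² = (-110/3)² = 12100/9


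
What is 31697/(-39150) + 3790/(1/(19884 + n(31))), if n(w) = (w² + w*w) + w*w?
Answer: 116487354407/1350 ≈ 8.6287e+7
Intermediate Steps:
n(w) = 3*w² (n(w) = (w² + w²) + w² = 2*w² + w² = 3*w²)
31697/(-39150) + 3790/(1/(19884 + n(31))) = 31697/(-39150) + 3790/(1/(19884 + 3*31²)) = 31697*(-1/39150) + 3790/(1/(19884 + 3*961)) = -1093/1350 + 3790/(1/(19884 + 2883)) = -1093/1350 + 3790/(1/22767) = -1093/1350 + 3790*22767 = -1093/1350 + 86286930 = 116487354407/1350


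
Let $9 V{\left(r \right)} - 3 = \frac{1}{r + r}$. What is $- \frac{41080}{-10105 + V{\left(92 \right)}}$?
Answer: $\frac{5232960}{1287179} \approx 4.0654$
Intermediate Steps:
$V{\left(r \right)} = \frac{1}{3} + \frac{1}{18 r}$ ($V{\left(r \right)} = \frac{1}{3} + \frac{1}{9 \left(r + r\right)} = \frac{1}{3} + \frac{1}{9 \cdot 2 r} = \frac{1}{3} + \frac{\frac{1}{2} \frac{1}{r}}{9} = \frac{1}{3} + \frac{1}{18 r}$)
$- \frac{41080}{-10105 + V{\left(92 \right)}} = - \frac{41080}{-10105 + \frac{1 + 6 \cdot 92}{18 \cdot 92}} = - \frac{41080}{-10105 + \frac{1}{18} \cdot \frac{1}{92} \left(1 + 552\right)} = - \frac{41080}{-10105 + \frac{1}{18} \cdot \frac{1}{92} \cdot 553} = - \frac{41080}{-10105 + \frac{553}{1656}} = - \frac{41080}{- \frac{16733327}{1656}} = \left(-41080\right) \left(- \frac{1656}{16733327}\right) = \frac{5232960}{1287179}$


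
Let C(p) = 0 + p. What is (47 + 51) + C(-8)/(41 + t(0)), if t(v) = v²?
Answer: 4010/41 ≈ 97.805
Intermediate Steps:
C(p) = p
(47 + 51) + C(-8)/(41 + t(0)) = (47 + 51) - 8/(41 + 0²) = 98 - 8/(41 + 0) = 98 - 8/41 = 4010/41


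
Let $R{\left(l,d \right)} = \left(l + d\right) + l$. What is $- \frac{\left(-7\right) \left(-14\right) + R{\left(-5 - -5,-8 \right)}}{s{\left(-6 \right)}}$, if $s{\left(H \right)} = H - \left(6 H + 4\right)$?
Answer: $- \frac{45}{13} \approx -3.4615$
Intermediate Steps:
$R{\left(l,d \right)} = d + 2 l$ ($R{\left(l,d \right)} = \left(d + l\right) + l = d + 2 l$)
$s{\left(H \right)} = -4 - 5 H$ ($s{\left(H \right)} = H - \left(4 + 6 H\right) = -4 - 5 H$)
$- \frac{\left(-7\right) \left(-14\right) + R{\left(-5 - -5,-8 \right)}}{s{\left(-6 \right)}} = - \frac{\left(-7\right) \left(-14\right) - \left(8 - 2 \left(-5 - -5\right)\right)}{-4 - -30} = - \frac{98 - \left(8 - 2 \left(-5 + 5\right)\right)}{-4 + 30} = - \frac{98 + \left(-8 + 2 \cdot 0\right)}{26} = - \frac{98 + \left(-8 + 0\right)}{26} = - \frac{98 - 8}{26} = - \frac{90}{26} = \left(-1\right) \frac{45}{13} = - \frac{45}{13}$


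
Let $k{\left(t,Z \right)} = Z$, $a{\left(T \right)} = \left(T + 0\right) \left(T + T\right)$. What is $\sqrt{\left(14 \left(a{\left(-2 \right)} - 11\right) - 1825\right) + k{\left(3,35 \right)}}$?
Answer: $2 i \sqrt{458} \approx 42.802 i$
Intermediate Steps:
$a{\left(T \right)} = 2 T^{2}$ ($a{\left(T \right)} = T 2 T = 2 T^{2}$)
$\sqrt{\left(14 \left(a{\left(-2 \right)} - 11\right) - 1825\right) + k{\left(3,35 \right)}} = \sqrt{\left(14 \left(2 \left(-2\right)^{2} - 11\right) - 1825\right) + 35} = \sqrt{\left(14 \left(2 \cdot 4 - 11\right) - 1825\right) + 35} = \sqrt{\left(14 \left(8 - 11\right) - 1825\right) + 35} = \sqrt{\left(14 \left(-3\right) - 1825\right) + 35} = \sqrt{\left(-42 - 1825\right) + 35} = \sqrt{-1867 + 35} = \sqrt{-1832} = 2 i \sqrt{458}$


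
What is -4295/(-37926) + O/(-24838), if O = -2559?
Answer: 50932961/235501497 ≈ 0.21627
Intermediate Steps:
-4295/(-37926) + O/(-24838) = -4295/(-37926) - 2559/(-24838) = -4295*(-1/37926) - 2559*(-1/24838) = 4295/37926 + 2559/24838 = 50932961/235501497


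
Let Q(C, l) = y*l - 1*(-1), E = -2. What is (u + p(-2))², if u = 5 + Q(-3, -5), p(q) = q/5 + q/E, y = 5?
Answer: 8464/25 ≈ 338.56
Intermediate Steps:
p(q) = -3*q/10 (p(q) = q/5 + q/(-2) = q*(⅕) + q*(-½) = q/5 - q/2 = -3*q/10)
Q(C, l) = 1 + 5*l (Q(C, l) = 5*l - 1*(-1) = 5*l + 1 = 1 + 5*l)
u = -19 (u = 5 + (1 + 5*(-5)) = 5 + (1 - 25) = 5 - 24 = -19)
(u + p(-2))² = (-19 - 3/10*(-2))² = (-19 + ⅗)² = (-92/5)² = 8464/25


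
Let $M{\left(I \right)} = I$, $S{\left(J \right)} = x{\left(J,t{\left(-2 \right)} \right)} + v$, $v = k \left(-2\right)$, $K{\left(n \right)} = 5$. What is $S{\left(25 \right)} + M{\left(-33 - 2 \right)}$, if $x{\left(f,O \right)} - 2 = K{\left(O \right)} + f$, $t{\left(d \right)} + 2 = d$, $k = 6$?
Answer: $-15$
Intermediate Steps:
$t{\left(d \right)} = -2 + d$
$x{\left(f,O \right)} = 7 + f$ ($x{\left(f,O \right)} = 2 + \left(5 + f\right) = 7 + f$)
$v = -12$ ($v = 6 \left(-2\right) = -12$)
$S{\left(J \right)} = -5 + J$ ($S{\left(J \right)} = \left(7 + J\right) - 12 = -5 + J$)
$S{\left(25 \right)} + M{\left(-33 - 2 \right)} = \left(-5 + 25\right) - 35 = 20 - 35 = -15$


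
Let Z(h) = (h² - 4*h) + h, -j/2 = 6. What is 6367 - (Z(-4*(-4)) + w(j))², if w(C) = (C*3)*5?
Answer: 5583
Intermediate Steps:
j = -12 (j = -2*6 = -12)
w(C) = 15*C (w(C) = (3*C)*5 = 15*C)
Z(h) = h² - 3*h
6367 - (Z(-4*(-4)) + w(j))² = 6367 - ((-4*(-4))*(-3 - 4*(-4)) + 15*(-12))² = 6367 - (16*(-3 + 16) - 180)² = 6367 - (16*13 - 180)² = 6367 - (208 - 180)² = 6367 - 1*28² = 6367 - 1*784 = 6367 - 784 = 5583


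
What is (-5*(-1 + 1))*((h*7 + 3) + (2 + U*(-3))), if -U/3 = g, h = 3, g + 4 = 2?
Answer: 0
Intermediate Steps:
g = -2 (g = -4 + 2 = -2)
U = 6 (U = -3*(-2) = 6)
(-5*(-1 + 1))*((h*7 + 3) + (2 + U*(-3))) = (-5*(-1 + 1))*((3*7 + 3) + (2 + 6*(-3))) = (-5*0)*((21 + 3) + (2 - 18)) = 0*(24 - 16) = 0*8 = 0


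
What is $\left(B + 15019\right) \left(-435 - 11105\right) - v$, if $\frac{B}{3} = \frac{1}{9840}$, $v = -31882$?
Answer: $- \frac{28419130569}{164} \approx -1.7329 \cdot 10^{8}$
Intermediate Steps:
$B = \frac{1}{3280}$ ($B = \frac{3}{9840} = 3 \cdot \frac{1}{9840} = \frac{1}{3280} \approx 0.00030488$)
$\left(B + 15019\right) \left(-435 - 11105\right) - v = \left(\frac{1}{3280} + 15019\right) \left(-435 - 11105\right) - -31882 = \frac{49262321}{3280} \left(-11540\right) + 31882 = - \frac{28424359217}{164} + 31882 = - \frac{28419130569}{164}$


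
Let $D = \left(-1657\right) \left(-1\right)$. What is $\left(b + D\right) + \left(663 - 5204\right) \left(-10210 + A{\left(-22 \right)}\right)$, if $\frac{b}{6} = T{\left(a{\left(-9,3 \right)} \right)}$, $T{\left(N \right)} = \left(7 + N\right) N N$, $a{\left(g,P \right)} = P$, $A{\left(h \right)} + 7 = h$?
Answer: $46497496$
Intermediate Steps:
$A{\left(h \right)} = -7 + h$
$T{\left(N \right)} = N^{2} \left(7 + N\right)$ ($T{\left(N \right)} = \left(7 + N\right) N^{2} = N^{2} \left(7 + N\right)$)
$b = 540$ ($b = 6 \cdot 3^{2} \left(7 + 3\right) = 6 \cdot 9 \cdot 10 = 6 \cdot 90 = 540$)
$D = 1657$
$\left(b + D\right) + \left(663 - 5204\right) \left(-10210 + A{\left(-22 \right)}\right) = \left(540 + 1657\right) + \left(663 - 5204\right) \left(-10210 - 29\right) = 2197 - 4541 \left(-10210 - 29\right) = 2197 - -46495299 = 2197 + 46495299 = 46497496$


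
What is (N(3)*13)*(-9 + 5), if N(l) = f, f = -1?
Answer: 52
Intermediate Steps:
N(l) = -1
(N(3)*13)*(-9 + 5) = (-1*13)*(-9 + 5) = -13*(-4) = 52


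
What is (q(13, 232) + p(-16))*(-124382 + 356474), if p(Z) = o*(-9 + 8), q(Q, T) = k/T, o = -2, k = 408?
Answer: 25298028/29 ≈ 8.7235e+5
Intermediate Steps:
q(Q, T) = 408/T
p(Z) = 2 (p(Z) = -2*(-9 + 8) = -2*(-1) = 2)
(q(13, 232) + p(-16))*(-124382 + 356474) = (408/232 + 2)*(-124382 + 356474) = (408*(1/232) + 2)*232092 = (51/29 + 2)*232092 = (109/29)*232092 = 25298028/29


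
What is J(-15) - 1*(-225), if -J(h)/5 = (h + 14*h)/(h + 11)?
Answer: -225/4 ≈ -56.250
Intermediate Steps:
J(h) = -75*h/(11 + h) (J(h) = -5*(h + 14*h)/(h + 11) = -5*15*h/(11 + h) = -75*h/(11 + h))
J(-15) - 1*(-225) = -75*(-15)/(11 - 15) - 1*(-225) = -75*(-15)/(-4) + 225 = -75*(-15)*(-¼) + 225 = -1125/4 + 225 = -225/4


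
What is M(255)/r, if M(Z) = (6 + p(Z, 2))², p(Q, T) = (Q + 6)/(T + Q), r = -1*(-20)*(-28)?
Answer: -3250809/36987440 ≈ -0.087890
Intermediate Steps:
r = -560 (r = 20*(-28) = -560)
p(Q, T) = (6 + Q)/(Q + T)
M(Z) = (6 + (6 + Z)/(2 + Z))² (M(Z) = (6 + (6 + Z)/(Z + 2))² = (6 + (6 + Z)/(2 + Z))²)
M(255)/r = ((18 + 7*255)²/(2 + 255)²)/(-560) = ((18 + 1785)²/257²)*(-1/560) = ((1/66049)*1803²)*(-1/560) = ((1/66049)*3250809)*(-1/560) = (3250809/66049)*(-1/560) = -3250809/36987440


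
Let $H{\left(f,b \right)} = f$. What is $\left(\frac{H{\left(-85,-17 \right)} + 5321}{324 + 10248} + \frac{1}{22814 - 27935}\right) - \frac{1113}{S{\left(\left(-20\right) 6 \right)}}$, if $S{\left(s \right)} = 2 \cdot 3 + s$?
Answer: $\frac{1758680087}{171440838} \approx 10.258$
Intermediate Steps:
$S{\left(s \right)} = 6 + s$
$\left(\frac{H{\left(-85,-17 \right)} + 5321}{324 + 10248} + \frac{1}{22814 - 27935}\right) - \frac{1113}{S{\left(\left(-20\right) 6 \right)}} = \left(\frac{-85 + 5321}{324 + 10248} + \frac{1}{22814 - 27935}\right) - \frac{1113}{6 - 120} = \left(\frac{5236}{10572} + \frac{1}{-5121}\right) - \frac{1113}{6 - 120} = \left(5236 \cdot \frac{1}{10572} - \frac{1}{5121}\right) - \frac{1113}{-114} = \left(\frac{1309}{2643} - \frac{1}{5121}\right) - - \frac{371}{38} = \frac{2233582}{4511601} + \frac{371}{38} = \frac{1758680087}{171440838}$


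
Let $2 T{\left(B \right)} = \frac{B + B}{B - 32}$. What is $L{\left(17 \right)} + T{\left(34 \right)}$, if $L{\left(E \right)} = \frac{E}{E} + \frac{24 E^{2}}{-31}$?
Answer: $- \frac{6378}{31} \approx -205.74$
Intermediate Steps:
$L{\left(E \right)} = 1 - \frac{24 E^{2}}{31}$ ($L{\left(E \right)} = 1 + 24 E^{2} \left(- \frac{1}{31}\right) = 1 - \frac{24 E^{2}}{31}$)
$T{\left(B \right)} = \frac{B}{-32 + B}$ ($T{\left(B \right)} = \frac{\left(B + B\right) \frac{1}{B - 32}}{2} = \frac{2 B \frac{1}{-32 + B}}{2} = \frac{B}{-32 + B}$)
$L{\left(17 \right)} + T{\left(34 \right)} = \left(1 - \frac{24 \cdot 17^{2}}{31}\right) + \frac{34}{-32 + 34} = \left(1 - \frac{6936}{31}\right) + \frac{34}{2} = \left(1 - \frac{6936}{31}\right) + 34 \cdot \frac{1}{2} = - \frac{6905}{31} + 17 = - \frac{6378}{31}$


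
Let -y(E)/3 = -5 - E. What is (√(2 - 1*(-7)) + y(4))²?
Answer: 900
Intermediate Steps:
y(E) = 15 + 3*E (y(E) = -3*(-5 - E) = 15 + 3*E)
(√(2 - 1*(-7)) + y(4))² = (√(2 - 1*(-7)) + (15 + 3*4))² = (√(2 + 7) + (15 + 12))² = (√9 + 27)² = (3 + 27)² = 30² = 900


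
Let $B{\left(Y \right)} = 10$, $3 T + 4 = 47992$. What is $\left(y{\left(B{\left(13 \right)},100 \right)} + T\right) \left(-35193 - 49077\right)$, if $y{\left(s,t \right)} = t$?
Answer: $-1356409920$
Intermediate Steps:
$T = 15996$ ($T = - \frac{4}{3} + \frac{1}{3} \cdot 47992 = - \frac{4}{3} + \frac{47992}{3} = 15996$)
$\left(y{\left(B{\left(13 \right)},100 \right)} + T\right) \left(-35193 - 49077\right) = \left(100 + 15996\right) \left(-35193 - 49077\right) = 16096 \left(-84270\right) = -1356409920$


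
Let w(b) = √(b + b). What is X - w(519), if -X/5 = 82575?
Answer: -412875 - √1038 ≈ -4.1291e+5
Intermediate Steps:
w(b) = √2*√b (w(b) = √(2*b) = √2*√b)
X = -412875 (X = -5*82575 = -412875)
X - w(519) = -412875 - √2*√519 = -412875 - √1038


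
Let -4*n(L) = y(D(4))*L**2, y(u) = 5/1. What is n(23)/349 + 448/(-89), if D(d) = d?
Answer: -860813/124244 ≈ -6.9284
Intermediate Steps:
y(u) = 5 (y(u) = 5*1 = 5)
n(L) = -5*L**2/4
n(23)/349 + 448/(-89) = -5/4*23**2/349 + 448/(-89) = -5/4*529*(1/349) + 448*(-1/89) = -2645/4*1/349 - 448/89 = -2645/1396 - 448/89 = -860813/124244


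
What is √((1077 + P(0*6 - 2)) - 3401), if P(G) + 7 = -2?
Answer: I*√2333 ≈ 48.301*I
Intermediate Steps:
P(G) = -9 (P(G) = -7 - 2 = -9)
√((1077 + P(0*6 - 2)) - 3401) = √((1077 - 9) - 3401) = √(1068 - 3401) = √(-2333) = I*√2333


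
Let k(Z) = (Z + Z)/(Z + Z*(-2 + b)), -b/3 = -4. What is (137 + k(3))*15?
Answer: 22635/11 ≈ 2057.7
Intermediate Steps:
b = 12 (b = -3*(-4) = 12)
k(Z) = 2/11 (k(Z) = (Z + Z)/(Z + Z*(-2 + 12)) = (2*Z)/(Z + Z*10) = (2*Z)/(Z + 10*Z) = (2*Z)/((11*Z)) = (2*Z)*(1/(11*Z)) = 2/11)
(137 + k(3))*15 = (137 + 2/11)*15 = (1509/11)*15 = 22635/11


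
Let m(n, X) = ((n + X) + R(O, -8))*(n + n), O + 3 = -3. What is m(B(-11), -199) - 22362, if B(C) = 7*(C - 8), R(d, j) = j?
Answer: 68078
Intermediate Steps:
O = -6 (O = -3 - 3 = -6)
B(C) = -56 + 7*C (B(C) = 7*(-8 + C) = -56 + 7*C)
m(n, X) = 2*n*(-8 + X + n) (m(n, X) = ((n + X) - 8)*(n + n) = ((X + n) - 8)*(2*n) = (-8 + X + n)*(2*n) = 2*n*(-8 + X + n))
m(B(-11), -199) - 22362 = 2*(-56 + 7*(-11))*(-8 - 199 + (-56 + 7*(-11))) - 22362 = 2*(-56 - 77)*(-8 - 199 + (-56 - 77)) - 22362 = 2*(-133)*(-8 - 199 - 133) - 22362 = 2*(-133)*(-340) - 22362 = 90440 - 22362 = 68078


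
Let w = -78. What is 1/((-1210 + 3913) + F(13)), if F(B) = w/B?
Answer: 1/2697 ≈ 0.00037078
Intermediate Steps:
F(B) = -78/B
1/((-1210 + 3913) + F(13)) = 1/((-1210 + 3913) - 78/13) = 1/(2703 - 78*1/13) = 1/(2703 - 6) = 1/2697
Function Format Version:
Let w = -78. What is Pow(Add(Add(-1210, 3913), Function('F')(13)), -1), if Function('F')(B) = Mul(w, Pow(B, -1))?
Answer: Rational(1, 2697) ≈ 0.00037078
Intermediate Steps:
Function('F')(B) = Mul(-78, Pow(B, -1))
Pow(Add(Add(-1210, 3913), Function('F')(13)), -1) = Pow(Add(Add(-1210, 3913), Mul(-78, Pow(13, -1))), -1) = Pow(Add(2703, Mul(-78, Rational(1, 13))), -1) = Pow(Add(2703, -6), -1) = Pow(2697, -1) = Rational(1, 2697)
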